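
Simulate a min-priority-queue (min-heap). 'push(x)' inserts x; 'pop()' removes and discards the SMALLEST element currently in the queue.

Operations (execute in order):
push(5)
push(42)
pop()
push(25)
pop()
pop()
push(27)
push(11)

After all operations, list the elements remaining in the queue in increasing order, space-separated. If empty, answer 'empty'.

push(5): heap contents = [5]
push(42): heap contents = [5, 42]
pop() → 5: heap contents = [42]
push(25): heap contents = [25, 42]
pop() → 25: heap contents = [42]
pop() → 42: heap contents = []
push(27): heap contents = [27]
push(11): heap contents = [11, 27]

Answer: 11 27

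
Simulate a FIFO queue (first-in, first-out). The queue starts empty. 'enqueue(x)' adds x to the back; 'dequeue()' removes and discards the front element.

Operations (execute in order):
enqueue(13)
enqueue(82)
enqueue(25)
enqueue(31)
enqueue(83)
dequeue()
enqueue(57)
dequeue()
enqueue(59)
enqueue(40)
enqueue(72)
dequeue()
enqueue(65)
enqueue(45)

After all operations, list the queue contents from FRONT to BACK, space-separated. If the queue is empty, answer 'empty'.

enqueue(13): [13]
enqueue(82): [13, 82]
enqueue(25): [13, 82, 25]
enqueue(31): [13, 82, 25, 31]
enqueue(83): [13, 82, 25, 31, 83]
dequeue(): [82, 25, 31, 83]
enqueue(57): [82, 25, 31, 83, 57]
dequeue(): [25, 31, 83, 57]
enqueue(59): [25, 31, 83, 57, 59]
enqueue(40): [25, 31, 83, 57, 59, 40]
enqueue(72): [25, 31, 83, 57, 59, 40, 72]
dequeue(): [31, 83, 57, 59, 40, 72]
enqueue(65): [31, 83, 57, 59, 40, 72, 65]
enqueue(45): [31, 83, 57, 59, 40, 72, 65, 45]

Answer: 31 83 57 59 40 72 65 45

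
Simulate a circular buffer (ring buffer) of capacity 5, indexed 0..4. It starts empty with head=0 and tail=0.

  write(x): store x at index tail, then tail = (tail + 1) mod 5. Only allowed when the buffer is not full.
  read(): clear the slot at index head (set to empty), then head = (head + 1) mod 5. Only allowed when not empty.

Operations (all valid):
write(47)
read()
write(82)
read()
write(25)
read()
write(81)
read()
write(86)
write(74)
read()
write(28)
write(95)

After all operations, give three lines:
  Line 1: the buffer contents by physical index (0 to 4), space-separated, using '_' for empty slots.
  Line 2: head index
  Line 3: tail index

Answer: 74 28 95 _ _
0
3

Derivation:
write(47): buf=[47 _ _ _ _], head=0, tail=1, size=1
read(): buf=[_ _ _ _ _], head=1, tail=1, size=0
write(82): buf=[_ 82 _ _ _], head=1, tail=2, size=1
read(): buf=[_ _ _ _ _], head=2, tail=2, size=0
write(25): buf=[_ _ 25 _ _], head=2, tail=3, size=1
read(): buf=[_ _ _ _ _], head=3, tail=3, size=0
write(81): buf=[_ _ _ 81 _], head=3, tail=4, size=1
read(): buf=[_ _ _ _ _], head=4, tail=4, size=0
write(86): buf=[_ _ _ _ 86], head=4, tail=0, size=1
write(74): buf=[74 _ _ _ 86], head=4, tail=1, size=2
read(): buf=[74 _ _ _ _], head=0, tail=1, size=1
write(28): buf=[74 28 _ _ _], head=0, tail=2, size=2
write(95): buf=[74 28 95 _ _], head=0, tail=3, size=3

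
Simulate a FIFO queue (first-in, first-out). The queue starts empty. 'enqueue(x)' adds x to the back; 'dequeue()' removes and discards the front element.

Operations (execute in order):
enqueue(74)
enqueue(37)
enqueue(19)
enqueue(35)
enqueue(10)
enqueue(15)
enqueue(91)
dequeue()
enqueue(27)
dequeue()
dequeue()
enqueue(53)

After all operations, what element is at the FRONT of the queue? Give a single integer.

enqueue(74): queue = [74]
enqueue(37): queue = [74, 37]
enqueue(19): queue = [74, 37, 19]
enqueue(35): queue = [74, 37, 19, 35]
enqueue(10): queue = [74, 37, 19, 35, 10]
enqueue(15): queue = [74, 37, 19, 35, 10, 15]
enqueue(91): queue = [74, 37, 19, 35, 10, 15, 91]
dequeue(): queue = [37, 19, 35, 10, 15, 91]
enqueue(27): queue = [37, 19, 35, 10, 15, 91, 27]
dequeue(): queue = [19, 35, 10, 15, 91, 27]
dequeue(): queue = [35, 10, 15, 91, 27]
enqueue(53): queue = [35, 10, 15, 91, 27, 53]

Answer: 35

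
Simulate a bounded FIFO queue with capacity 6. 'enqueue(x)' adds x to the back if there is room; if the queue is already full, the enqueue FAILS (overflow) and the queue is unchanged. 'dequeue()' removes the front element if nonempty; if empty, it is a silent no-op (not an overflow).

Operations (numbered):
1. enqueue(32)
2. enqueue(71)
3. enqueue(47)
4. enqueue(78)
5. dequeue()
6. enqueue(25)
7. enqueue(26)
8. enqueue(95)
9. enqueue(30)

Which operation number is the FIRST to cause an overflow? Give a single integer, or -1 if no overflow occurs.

Answer: 9

Derivation:
1. enqueue(32): size=1
2. enqueue(71): size=2
3. enqueue(47): size=3
4. enqueue(78): size=4
5. dequeue(): size=3
6. enqueue(25): size=4
7. enqueue(26): size=5
8. enqueue(95): size=6
9. enqueue(30): size=6=cap → OVERFLOW (fail)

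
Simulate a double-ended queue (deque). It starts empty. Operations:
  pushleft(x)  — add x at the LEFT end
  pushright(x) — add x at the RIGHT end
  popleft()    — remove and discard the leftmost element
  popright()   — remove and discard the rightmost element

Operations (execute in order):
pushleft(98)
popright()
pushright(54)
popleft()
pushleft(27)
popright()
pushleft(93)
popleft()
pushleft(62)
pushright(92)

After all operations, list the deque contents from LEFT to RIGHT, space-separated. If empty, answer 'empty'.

Answer: 62 92

Derivation:
pushleft(98): [98]
popright(): []
pushright(54): [54]
popleft(): []
pushleft(27): [27]
popright(): []
pushleft(93): [93]
popleft(): []
pushleft(62): [62]
pushright(92): [62, 92]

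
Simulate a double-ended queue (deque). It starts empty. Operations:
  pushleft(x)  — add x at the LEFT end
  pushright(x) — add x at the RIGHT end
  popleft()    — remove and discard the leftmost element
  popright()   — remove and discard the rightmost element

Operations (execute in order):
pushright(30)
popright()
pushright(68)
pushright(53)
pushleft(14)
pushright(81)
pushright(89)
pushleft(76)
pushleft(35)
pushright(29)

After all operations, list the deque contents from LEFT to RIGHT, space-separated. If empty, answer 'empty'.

pushright(30): [30]
popright(): []
pushright(68): [68]
pushright(53): [68, 53]
pushleft(14): [14, 68, 53]
pushright(81): [14, 68, 53, 81]
pushright(89): [14, 68, 53, 81, 89]
pushleft(76): [76, 14, 68, 53, 81, 89]
pushleft(35): [35, 76, 14, 68, 53, 81, 89]
pushright(29): [35, 76, 14, 68, 53, 81, 89, 29]

Answer: 35 76 14 68 53 81 89 29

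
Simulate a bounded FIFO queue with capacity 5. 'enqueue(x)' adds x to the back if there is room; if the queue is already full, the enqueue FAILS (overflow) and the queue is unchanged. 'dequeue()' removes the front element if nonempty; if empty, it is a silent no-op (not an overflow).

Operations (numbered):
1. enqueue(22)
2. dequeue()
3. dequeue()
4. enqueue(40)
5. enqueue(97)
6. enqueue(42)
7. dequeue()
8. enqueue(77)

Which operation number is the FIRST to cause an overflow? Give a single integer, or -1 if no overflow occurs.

Answer: -1

Derivation:
1. enqueue(22): size=1
2. dequeue(): size=0
3. dequeue(): empty, no-op, size=0
4. enqueue(40): size=1
5. enqueue(97): size=2
6. enqueue(42): size=3
7. dequeue(): size=2
8. enqueue(77): size=3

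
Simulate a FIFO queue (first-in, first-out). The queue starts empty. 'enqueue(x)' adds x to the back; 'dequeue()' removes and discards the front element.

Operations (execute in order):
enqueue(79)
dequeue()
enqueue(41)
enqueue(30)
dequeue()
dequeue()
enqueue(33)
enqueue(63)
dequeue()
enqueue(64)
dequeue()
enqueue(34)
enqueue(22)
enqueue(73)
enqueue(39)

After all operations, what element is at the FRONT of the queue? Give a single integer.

Answer: 64

Derivation:
enqueue(79): queue = [79]
dequeue(): queue = []
enqueue(41): queue = [41]
enqueue(30): queue = [41, 30]
dequeue(): queue = [30]
dequeue(): queue = []
enqueue(33): queue = [33]
enqueue(63): queue = [33, 63]
dequeue(): queue = [63]
enqueue(64): queue = [63, 64]
dequeue(): queue = [64]
enqueue(34): queue = [64, 34]
enqueue(22): queue = [64, 34, 22]
enqueue(73): queue = [64, 34, 22, 73]
enqueue(39): queue = [64, 34, 22, 73, 39]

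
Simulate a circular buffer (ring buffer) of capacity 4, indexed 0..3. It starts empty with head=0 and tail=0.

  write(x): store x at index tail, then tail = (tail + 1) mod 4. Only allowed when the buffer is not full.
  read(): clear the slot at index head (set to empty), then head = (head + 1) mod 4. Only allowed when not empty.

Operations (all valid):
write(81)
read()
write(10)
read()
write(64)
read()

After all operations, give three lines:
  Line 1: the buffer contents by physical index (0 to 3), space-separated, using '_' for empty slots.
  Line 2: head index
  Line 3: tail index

write(81): buf=[81 _ _ _], head=0, tail=1, size=1
read(): buf=[_ _ _ _], head=1, tail=1, size=0
write(10): buf=[_ 10 _ _], head=1, tail=2, size=1
read(): buf=[_ _ _ _], head=2, tail=2, size=0
write(64): buf=[_ _ 64 _], head=2, tail=3, size=1
read(): buf=[_ _ _ _], head=3, tail=3, size=0

Answer: _ _ _ _
3
3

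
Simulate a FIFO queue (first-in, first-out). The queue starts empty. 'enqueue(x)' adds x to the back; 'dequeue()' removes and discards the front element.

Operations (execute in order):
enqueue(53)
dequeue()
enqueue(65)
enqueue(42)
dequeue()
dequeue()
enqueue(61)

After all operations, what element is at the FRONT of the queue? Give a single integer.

enqueue(53): queue = [53]
dequeue(): queue = []
enqueue(65): queue = [65]
enqueue(42): queue = [65, 42]
dequeue(): queue = [42]
dequeue(): queue = []
enqueue(61): queue = [61]

Answer: 61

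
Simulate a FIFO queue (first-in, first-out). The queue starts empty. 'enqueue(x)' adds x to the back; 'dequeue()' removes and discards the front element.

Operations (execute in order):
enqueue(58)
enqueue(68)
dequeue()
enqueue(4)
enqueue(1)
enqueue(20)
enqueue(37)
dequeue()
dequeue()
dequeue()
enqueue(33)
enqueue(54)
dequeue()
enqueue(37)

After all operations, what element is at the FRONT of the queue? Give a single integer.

Answer: 37

Derivation:
enqueue(58): queue = [58]
enqueue(68): queue = [58, 68]
dequeue(): queue = [68]
enqueue(4): queue = [68, 4]
enqueue(1): queue = [68, 4, 1]
enqueue(20): queue = [68, 4, 1, 20]
enqueue(37): queue = [68, 4, 1, 20, 37]
dequeue(): queue = [4, 1, 20, 37]
dequeue(): queue = [1, 20, 37]
dequeue(): queue = [20, 37]
enqueue(33): queue = [20, 37, 33]
enqueue(54): queue = [20, 37, 33, 54]
dequeue(): queue = [37, 33, 54]
enqueue(37): queue = [37, 33, 54, 37]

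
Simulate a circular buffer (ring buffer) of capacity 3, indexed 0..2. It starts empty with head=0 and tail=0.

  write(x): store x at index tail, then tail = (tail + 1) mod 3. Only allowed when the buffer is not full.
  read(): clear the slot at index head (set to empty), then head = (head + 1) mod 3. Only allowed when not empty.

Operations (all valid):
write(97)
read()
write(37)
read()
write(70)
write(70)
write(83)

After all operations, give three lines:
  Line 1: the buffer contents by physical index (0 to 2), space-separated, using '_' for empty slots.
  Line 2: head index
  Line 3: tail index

Answer: 70 83 70
2
2

Derivation:
write(97): buf=[97 _ _], head=0, tail=1, size=1
read(): buf=[_ _ _], head=1, tail=1, size=0
write(37): buf=[_ 37 _], head=1, tail=2, size=1
read(): buf=[_ _ _], head=2, tail=2, size=0
write(70): buf=[_ _ 70], head=2, tail=0, size=1
write(70): buf=[70 _ 70], head=2, tail=1, size=2
write(83): buf=[70 83 70], head=2, tail=2, size=3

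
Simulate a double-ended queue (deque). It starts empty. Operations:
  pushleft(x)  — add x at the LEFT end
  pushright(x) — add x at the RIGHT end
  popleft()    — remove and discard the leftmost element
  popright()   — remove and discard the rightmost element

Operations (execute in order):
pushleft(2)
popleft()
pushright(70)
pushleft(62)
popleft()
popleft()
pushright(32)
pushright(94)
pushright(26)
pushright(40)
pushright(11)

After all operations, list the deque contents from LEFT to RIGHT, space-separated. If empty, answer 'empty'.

Answer: 32 94 26 40 11

Derivation:
pushleft(2): [2]
popleft(): []
pushright(70): [70]
pushleft(62): [62, 70]
popleft(): [70]
popleft(): []
pushright(32): [32]
pushright(94): [32, 94]
pushright(26): [32, 94, 26]
pushright(40): [32, 94, 26, 40]
pushright(11): [32, 94, 26, 40, 11]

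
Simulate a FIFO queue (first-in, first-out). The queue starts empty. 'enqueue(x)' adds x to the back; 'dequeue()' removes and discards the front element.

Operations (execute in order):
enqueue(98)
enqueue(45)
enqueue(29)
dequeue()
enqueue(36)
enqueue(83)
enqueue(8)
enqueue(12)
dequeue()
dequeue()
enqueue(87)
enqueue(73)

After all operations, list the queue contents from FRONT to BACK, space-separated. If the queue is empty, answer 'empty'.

enqueue(98): [98]
enqueue(45): [98, 45]
enqueue(29): [98, 45, 29]
dequeue(): [45, 29]
enqueue(36): [45, 29, 36]
enqueue(83): [45, 29, 36, 83]
enqueue(8): [45, 29, 36, 83, 8]
enqueue(12): [45, 29, 36, 83, 8, 12]
dequeue(): [29, 36, 83, 8, 12]
dequeue(): [36, 83, 8, 12]
enqueue(87): [36, 83, 8, 12, 87]
enqueue(73): [36, 83, 8, 12, 87, 73]

Answer: 36 83 8 12 87 73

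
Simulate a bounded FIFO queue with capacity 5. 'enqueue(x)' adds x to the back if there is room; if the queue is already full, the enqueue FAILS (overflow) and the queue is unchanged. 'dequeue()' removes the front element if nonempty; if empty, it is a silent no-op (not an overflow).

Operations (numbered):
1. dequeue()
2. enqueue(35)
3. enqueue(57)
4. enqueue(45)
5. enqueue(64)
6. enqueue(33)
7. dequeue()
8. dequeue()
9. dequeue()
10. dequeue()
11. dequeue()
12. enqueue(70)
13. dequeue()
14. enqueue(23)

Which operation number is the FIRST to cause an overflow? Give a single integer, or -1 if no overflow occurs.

Answer: -1

Derivation:
1. dequeue(): empty, no-op, size=0
2. enqueue(35): size=1
3. enqueue(57): size=2
4. enqueue(45): size=3
5. enqueue(64): size=4
6. enqueue(33): size=5
7. dequeue(): size=4
8. dequeue(): size=3
9. dequeue(): size=2
10. dequeue(): size=1
11. dequeue(): size=0
12. enqueue(70): size=1
13. dequeue(): size=0
14. enqueue(23): size=1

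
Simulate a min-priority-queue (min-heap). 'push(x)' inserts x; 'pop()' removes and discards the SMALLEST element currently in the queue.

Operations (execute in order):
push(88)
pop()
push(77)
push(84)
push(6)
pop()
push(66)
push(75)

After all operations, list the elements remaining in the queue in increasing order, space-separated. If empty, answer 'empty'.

Answer: 66 75 77 84

Derivation:
push(88): heap contents = [88]
pop() → 88: heap contents = []
push(77): heap contents = [77]
push(84): heap contents = [77, 84]
push(6): heap contents = [6, 77, 84]
pop() → 6: heap contents = [77, 84]
push(66): heap contents = [66, 77, 84]
push(75): heap contents = [66, 75, 77, 84]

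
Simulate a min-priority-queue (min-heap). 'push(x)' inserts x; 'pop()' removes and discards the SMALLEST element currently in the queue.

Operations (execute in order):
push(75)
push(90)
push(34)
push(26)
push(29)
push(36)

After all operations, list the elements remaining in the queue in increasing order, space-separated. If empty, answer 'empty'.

Answer: 26 29 34 36 75 90

Derivation:
push(75): heap contents = [75]
push(90): heap contents = [75, 90]
push(34): heap contents = [34, 75, 90]
push(26): heap contents = [26, 34, 75, 90]
push(29): heap contents = [26, 29, 34, 75, 90]
push(36): heap contents = [26, 29, 34, 36, 75, 90]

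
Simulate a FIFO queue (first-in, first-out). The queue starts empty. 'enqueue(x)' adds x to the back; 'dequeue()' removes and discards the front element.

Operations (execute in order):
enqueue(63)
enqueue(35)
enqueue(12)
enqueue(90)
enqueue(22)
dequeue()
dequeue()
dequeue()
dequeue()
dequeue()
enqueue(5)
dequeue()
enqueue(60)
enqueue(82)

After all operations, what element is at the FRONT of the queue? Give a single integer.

Answer: 60

Derivation:
enqueue(63): queue = [63]
enqueue(35): queue = [63, 35]
enqueue(12): queue = [63, 35, 12]
enqueue(90): queue = [63, 35, 12, 90]
enqueue(22): queue = [63, 35, 12, 90, 22]
dequeue(): queue = [35, 12, 90, 22]
dequeue(): queue = [12, 90, 22]
dequeue(): queue = [90, 22]
dequeue(): queue = [22]
dequeue(): queue = []
enqueue(5): queue = [5]
dequeue(): queue = []
enqueue(60): queue = [60]
enqueue(82): queue = [60, 82]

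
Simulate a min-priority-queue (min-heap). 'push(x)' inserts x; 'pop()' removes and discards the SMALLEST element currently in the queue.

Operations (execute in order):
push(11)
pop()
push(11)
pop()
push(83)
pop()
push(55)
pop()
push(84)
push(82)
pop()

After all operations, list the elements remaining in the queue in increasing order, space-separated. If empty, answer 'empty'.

Answer: 84

Derivation:
push(11): heap contents = [11]
pop() → 11: heap contents = []
push(11): heap contents = [11]
pop() → 11: heap contents = []
push(83): heap contents = [83]
pop() → 83: heap contents = []
push(55): heap contents = [55]
pop() → 55: heap contents = []
push(84): heap contents = [84]
push(82): heap contents = [82, 84]
pop() → 82: heap contents = [84]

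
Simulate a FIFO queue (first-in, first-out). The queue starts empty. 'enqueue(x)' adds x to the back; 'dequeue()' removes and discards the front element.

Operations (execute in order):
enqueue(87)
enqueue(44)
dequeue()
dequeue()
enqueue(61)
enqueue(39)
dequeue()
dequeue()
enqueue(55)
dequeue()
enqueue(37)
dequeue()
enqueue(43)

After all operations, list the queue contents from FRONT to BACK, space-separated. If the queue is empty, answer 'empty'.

Answer: 43

Derivation:
enqueue(87): [87]
enqueue(44): [87, 44]
dequeue(): [44]
dequeue(): []
enqueue(61): [61]
enqueue(39): [61, 39]
dequeue(): [39]
dequeue(): []
enqueue(55): [55]
dequeue(): []
enqueue(37): [37]
dequeue(): []
enqueue(43): [43]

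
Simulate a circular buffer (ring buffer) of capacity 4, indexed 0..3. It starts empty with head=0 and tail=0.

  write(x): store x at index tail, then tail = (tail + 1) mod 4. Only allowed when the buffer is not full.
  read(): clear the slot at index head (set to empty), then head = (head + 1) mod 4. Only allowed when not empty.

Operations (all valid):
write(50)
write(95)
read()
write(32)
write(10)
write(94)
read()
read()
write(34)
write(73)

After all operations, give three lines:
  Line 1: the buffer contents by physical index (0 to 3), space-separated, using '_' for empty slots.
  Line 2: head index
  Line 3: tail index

Answer: 94 34 73 10
3
3

Derivation:
write(50): buf=[50 _ _ _], head=0, tail=1, size=1
write(95): buf=[50 95 _ _], head=0, tail=2, size=2
read(): buf=[_ 95 _ _], head=1, tail=2, size=1
write(32): buf=[_ 95 32 _], head=1, tail=3, size=2
write(10): buf=[_ 95 32 10], head=1, tail=0, size=3
write(94): buf=[94 95 32 10], head=1, tail=1, size=4
read(): buf=[94 _ 32 10], head=2, tail=1, size=3
read(): buf=[94 _ _ 10], head=3, tail=1, size=2
write(34): buf=[94 34 _ 10], head=3, tail=2, size=3
write(73): buf=[94 34 73 10], head=3, tail=3, size=4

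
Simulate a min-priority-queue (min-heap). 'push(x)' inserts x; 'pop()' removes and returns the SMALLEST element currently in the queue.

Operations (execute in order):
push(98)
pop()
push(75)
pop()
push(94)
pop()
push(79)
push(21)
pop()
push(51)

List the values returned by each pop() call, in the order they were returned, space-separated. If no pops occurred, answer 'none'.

push(98): heap contents = [98]
pop() → 98: heap contents = []
push(75): heap contents = [75]
pop() → 75: heap contents = []
push(94): heap contents = [94]
pop() → 94: heap contents = []
push(79): heap contents = [79]
push(21): heap contents = [21, 79]
pop() → 21: heap contents = [79]
push(51): heap contents = [51, 79]

Answer: 98 75 94 21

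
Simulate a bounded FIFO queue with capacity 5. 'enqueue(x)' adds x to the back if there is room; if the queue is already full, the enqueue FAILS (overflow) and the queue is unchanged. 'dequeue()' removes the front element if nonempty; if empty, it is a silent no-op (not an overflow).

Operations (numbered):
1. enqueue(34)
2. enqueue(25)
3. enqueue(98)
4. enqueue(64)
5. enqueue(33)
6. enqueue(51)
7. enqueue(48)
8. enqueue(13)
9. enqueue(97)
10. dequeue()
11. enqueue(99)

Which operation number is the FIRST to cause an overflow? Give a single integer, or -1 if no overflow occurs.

Answer: 6

Derivation:
1. enqueue(34): size=1
2. enqueue(25): size=2
3. enqueue(98): size=3
4. enqueue(64): size=4
5. enqueue(33): size=5
6. enqueue(51): size=5=cap → OVERFLOW (fail)
7. enqueue(48): size=5=cap → OVERFLOW (fail)
8. enqueue(13): size=5=cap → OVERFLOW (fail)
9. enqueue(97): size=5=cap → OVERFLOW (fail)
10. dequeue(): size=4
11. enqueue(99): size=5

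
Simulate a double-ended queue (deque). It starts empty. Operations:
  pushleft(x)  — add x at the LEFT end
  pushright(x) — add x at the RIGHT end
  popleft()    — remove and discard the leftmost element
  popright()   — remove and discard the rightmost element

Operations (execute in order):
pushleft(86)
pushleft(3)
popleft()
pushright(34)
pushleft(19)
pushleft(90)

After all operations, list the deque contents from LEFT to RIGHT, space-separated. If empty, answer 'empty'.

pushleft(86): [86]
pushleft(3): [3, 86]
popleft(): [86]
pushright(34): [86, 34]
pushleft(19): [19, 86, 34]
pushleft(90): [90, 19, 86, 34]

Answer: 90 19 86 34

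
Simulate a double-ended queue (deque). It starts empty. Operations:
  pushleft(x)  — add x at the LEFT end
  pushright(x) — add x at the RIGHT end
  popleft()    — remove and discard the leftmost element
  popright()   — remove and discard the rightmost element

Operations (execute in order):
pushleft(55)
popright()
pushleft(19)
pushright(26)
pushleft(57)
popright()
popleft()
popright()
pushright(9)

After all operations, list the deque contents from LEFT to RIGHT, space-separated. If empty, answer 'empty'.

pushleft(55): [55]
popright(): []
pushleft(19): [19]
pushright(26): [19, 26]
pushleft(57): [57, 19, 26]
popright(): [57, 19]
popleft(): [19]
popright(): []
pushright(9): [9]

Answer: 9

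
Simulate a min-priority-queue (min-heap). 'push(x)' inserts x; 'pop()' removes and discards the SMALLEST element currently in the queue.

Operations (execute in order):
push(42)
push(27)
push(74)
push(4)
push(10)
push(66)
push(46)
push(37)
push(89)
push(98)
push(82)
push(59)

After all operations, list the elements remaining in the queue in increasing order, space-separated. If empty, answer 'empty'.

Answer: 4 10 27 37 42 46 59 66 74 82 89 98

Derivation:
push(42): heap contents = [42]
push(27): heap contents = [27, 42]
push(74): heap contents = [27, 42, 74]
push(4): heap contents = [4, 27, 42, 74]
push(10): heap contents = [4, 10, 27, 42, 74]
push(66): heap contents = [4, 10, 27, 42, 66, 74]
push(46): heap contents = [4, 10, 27, 42, 46, 66, 74]
push(37): heap contents = [4, 10, 27, 37, 42, 46, 66, 74]
push(89): heap contents = [4, 10, 27, 37, 42, 46, 66, 74, 89]
push(98): heap contents = [4, 10, 27, 37, 42, 46, 66, 74, 89, 98]
push(82): heap contents = [4, 10, 27, 37, 42, 46, 66, 74, 82, 89, 98]
push(59): heap contents = [4, 10, 27, 37, 42, 46, 59, 66, 74, 82, 89, 98]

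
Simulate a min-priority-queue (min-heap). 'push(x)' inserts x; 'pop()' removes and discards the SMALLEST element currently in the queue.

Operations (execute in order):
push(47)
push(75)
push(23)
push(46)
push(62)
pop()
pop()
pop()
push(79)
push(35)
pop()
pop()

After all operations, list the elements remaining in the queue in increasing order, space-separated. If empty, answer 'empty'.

push(47): heap contents = [47]
push(75): heap contents = [47, 75]
push(23): heap contents = [23, 47, 75]
push(46): heap contents = [23, 46, 47, 75]
push(62): heap contents = [23, 46, 47, 62, 75]
pop() → 23: heap contents = [46, 47, 62, 75]
pop() → 46: heap contents = [47, 62, 75]
pop() → 47: heap contents = [62, 75]
push(79): heap contents = [62, 75, 79]
push(35): heap contents = [35, 62, 75, 79]
pop() → 35: heap contents = [62, 75, 79]
pop() → 62: heap contents = [75, 79]

Answer: 75 79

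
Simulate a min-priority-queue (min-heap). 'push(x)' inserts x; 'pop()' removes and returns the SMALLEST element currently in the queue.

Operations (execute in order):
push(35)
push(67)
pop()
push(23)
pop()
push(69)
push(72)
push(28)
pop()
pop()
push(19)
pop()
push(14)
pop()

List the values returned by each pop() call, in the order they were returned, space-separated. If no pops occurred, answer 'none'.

push(35): heap contents = [35]
push(67): heap contents = [35, 67]
pop() → 35: heap contents = [67]
push(23): heap contents = [23, 67]
pop() → 23: heap contents = [67]
push(69): heap contents = [67, 69]
push(72): heap contents = [67, 69, 72]
push(28): heap contents = [28, 67, 69, 72]
pop() → 28: heap contents = [67, 69, 72]
pop() → 67: heap contents = [69, 72]
push(19): heap contents = [19, 69, 72]
pop() → 19: heap contents = [69, 72]
push(14): heap contents = [14, 69, 72]
pop() → 14: heap contents = [69, 72]

Answer: 35 23 28 67 19 14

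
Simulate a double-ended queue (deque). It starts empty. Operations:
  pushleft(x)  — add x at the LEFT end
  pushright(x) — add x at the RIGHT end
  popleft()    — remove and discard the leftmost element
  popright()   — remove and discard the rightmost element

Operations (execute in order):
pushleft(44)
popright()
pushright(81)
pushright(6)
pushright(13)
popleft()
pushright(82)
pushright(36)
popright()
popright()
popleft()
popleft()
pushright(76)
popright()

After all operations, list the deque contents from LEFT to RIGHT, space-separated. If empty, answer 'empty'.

Answer: empty

Derivation:
pushleft(44): [44]
popright(): []
pushright(81): [81]
pushright(6): [81, 6]
pushright(13): [81, 6, 13]
popleft(): [6, 13]
pushright(82): [6, 13, 82]
pushright(36): [6, 13, 82, 36]
popright(): [6, 13, 82]
popright(): [6, 13]
popleft(): [13]
popleft(): []
pushright(76): [76]
popright(): []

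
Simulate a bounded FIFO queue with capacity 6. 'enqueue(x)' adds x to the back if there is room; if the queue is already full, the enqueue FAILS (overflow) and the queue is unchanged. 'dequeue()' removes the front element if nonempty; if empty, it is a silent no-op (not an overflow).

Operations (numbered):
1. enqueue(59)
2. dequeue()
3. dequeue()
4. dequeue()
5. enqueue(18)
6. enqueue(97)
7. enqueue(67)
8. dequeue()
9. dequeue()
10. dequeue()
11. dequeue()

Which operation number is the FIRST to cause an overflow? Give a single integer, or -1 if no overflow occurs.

1. enqueue(59): size=1
2. dequeue(): size=0
3. dequeue(): empty, no-op, size=0
4. dequeue(): empty, no-op, size=0
5. enqueue(18): size=1
6. enqueue(97): size=2
7. enqueue(67): size=3
8. dequeue(): size=2
9. dequeue(): size=1
10. dequeue(): size=0
11. dequeue(): empty, no-op, size=0

Answer: -1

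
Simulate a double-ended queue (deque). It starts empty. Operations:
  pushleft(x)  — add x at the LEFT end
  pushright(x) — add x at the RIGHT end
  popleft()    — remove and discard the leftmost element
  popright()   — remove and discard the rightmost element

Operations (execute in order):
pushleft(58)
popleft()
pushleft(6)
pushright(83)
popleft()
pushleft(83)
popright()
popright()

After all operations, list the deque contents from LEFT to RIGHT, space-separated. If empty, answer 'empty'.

Answer: empty

Derivation:
pushleft(58): [58]
popleft(): []
pushleft(6): [6]
pushright(83): [6, 83]
popleft(): [83]
pushleft(83): [83, 83]
popright(): [83]
popright(): []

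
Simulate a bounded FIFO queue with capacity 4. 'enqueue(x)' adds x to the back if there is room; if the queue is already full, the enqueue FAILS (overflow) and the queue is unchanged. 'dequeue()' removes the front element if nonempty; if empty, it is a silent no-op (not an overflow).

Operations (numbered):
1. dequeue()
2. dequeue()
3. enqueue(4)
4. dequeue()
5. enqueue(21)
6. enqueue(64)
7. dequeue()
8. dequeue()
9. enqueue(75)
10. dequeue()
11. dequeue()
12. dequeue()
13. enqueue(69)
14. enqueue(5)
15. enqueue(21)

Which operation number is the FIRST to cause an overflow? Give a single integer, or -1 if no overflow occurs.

Answer: -1

Derivation:
1. dequeue(): empty, no-op, size=0
2. dequeue(): empty, no-op, size=0
3. enqueue(4): size=1
4. dequeue(): size=0
5. enqueue(21): size=1
6. enqueue(64): size=2
7. dequeue(): size=1
8. dequeue(): size=0
9. enqueue(75): size=1
10. dequeue(): size=0
11. dequeue(): empty, no-op, size=0
12. dequeue(): empty, no-op, size=0
13. enqueue(69): size=1
14. enqueue(5): size=2
15. enqueue(21): size=3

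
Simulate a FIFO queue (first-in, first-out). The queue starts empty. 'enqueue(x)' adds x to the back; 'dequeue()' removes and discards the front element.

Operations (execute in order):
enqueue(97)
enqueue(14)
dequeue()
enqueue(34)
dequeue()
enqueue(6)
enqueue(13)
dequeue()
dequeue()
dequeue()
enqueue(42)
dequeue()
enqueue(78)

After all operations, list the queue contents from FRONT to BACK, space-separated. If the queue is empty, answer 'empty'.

Answer: 78

Derivation:
enqueue(97): [97]
enqueue(14): [97, 14]
dequeue(): [14]
enqueue(34): [14, 34]
dequeue(): [34]
enqueue(6): [34, 6]
enqueue(13): [34, 6, 13]
dequeue(): [6, 13]
dequeue(): [13]
dequeue(): []
enqueue(42): [42]
dequeue(): []
enqueue(78): [78]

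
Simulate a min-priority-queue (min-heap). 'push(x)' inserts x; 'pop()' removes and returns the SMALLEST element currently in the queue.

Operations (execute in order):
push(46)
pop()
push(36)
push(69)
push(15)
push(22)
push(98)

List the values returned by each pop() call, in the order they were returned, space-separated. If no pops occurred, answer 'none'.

push(46): heap contents = [46]
pop() → 46: heap contents = []
push(36): heap contents = [36]
push(69): heap contents = [36, 69]
push(15): heap contents = [15, 36, 69]
push(22): heap contents = [15, 22, 36, 69]
push(98): heap contents = [15, 22, 36, 69, 98]

Answer: 46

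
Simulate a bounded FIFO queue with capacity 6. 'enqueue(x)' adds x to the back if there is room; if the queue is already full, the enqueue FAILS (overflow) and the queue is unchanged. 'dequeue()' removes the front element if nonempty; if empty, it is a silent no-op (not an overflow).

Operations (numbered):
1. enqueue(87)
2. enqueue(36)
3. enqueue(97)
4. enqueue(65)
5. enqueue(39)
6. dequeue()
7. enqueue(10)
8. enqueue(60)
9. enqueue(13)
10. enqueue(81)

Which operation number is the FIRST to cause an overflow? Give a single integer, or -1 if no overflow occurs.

1. enqueue(87): size=1
2. enqueue(36): size=2
3. enqueue(97): size=3
4. enqueue(65): size=4
5. enqueue(39): size=5
6. dequeue(): size=4
7. enqueue(10): size=5
8. enqueue(60): size=6
9. enqueue(13): size=6=cap → OVERFLOW (fail)
10. enqueue(81): size=6=cap → OVERFLOW (fail)

Answer: 9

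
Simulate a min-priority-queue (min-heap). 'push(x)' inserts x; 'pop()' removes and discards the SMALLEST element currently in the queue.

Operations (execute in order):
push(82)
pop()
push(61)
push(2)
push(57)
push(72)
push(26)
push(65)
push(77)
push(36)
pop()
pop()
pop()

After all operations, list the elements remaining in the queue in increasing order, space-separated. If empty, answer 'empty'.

Answer: 57 61 65 72 77

Derivation:
push(82): heap contents = [82]
pop() → 82: heap contents = []
push(61): heap contents = [61]
push(2): heap contents = [2, 61]
push(57): heap contents = [2, 57, 61]
push(72): heap contents = [2, 57, 61, 72]
push(26): heap contents = [2, 26, 57, 61, 72]
push(65): heap contents = [2, 26, 57, 61, 65, 72]
push(77): heap contents = [2, 26, 57, 61, 65, 72, 77]
push(36): heap contents = [2, 26, 36, 57, 61, 65, 72, 77]
pop() → 2: heap contents = [26, 36, 57, 61, 65, 72, 77]
pop() → 26: heap contents = [36, 57, 61, 65, 72, 77]
pop() → 36: heap contents = [57, 61, 65, 72, 77]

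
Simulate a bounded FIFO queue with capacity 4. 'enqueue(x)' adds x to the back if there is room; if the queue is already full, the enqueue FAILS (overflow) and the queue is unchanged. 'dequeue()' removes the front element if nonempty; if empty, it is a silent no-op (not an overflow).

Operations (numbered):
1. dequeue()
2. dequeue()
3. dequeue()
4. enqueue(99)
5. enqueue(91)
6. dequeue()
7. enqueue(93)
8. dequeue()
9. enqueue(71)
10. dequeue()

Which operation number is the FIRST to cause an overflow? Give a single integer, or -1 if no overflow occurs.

1. dequeue(): empty, no-op, size=0
2. dequeue(): empty, no-op, size=0
3. dequeue(): empty, no-op, size=0
4. enqueue(99): size=1
5. enqueue(91): size=2
6. dequeue(): size=1
7. enqueue(93): size=2
8. dequeue(): size=1
9. enqueue(71): size=2
10. dequeue(): size=1

Answer: -1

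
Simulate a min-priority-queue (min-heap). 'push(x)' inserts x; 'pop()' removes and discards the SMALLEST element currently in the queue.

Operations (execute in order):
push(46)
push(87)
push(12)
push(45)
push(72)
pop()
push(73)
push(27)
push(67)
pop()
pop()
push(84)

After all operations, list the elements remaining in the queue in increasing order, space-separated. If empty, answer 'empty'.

push(46): heap contents = [46]
push(87): heap contents = [46, 87]
push(12): heap contents = [12, 46, 87]
push(45): heap contents = [12, 45, 46, 87]
push(72): heap contents = [12, 45, 46, 72, 87]
pop() → 12: heap contents = [45, 46, 72, 87]
push(73): heap contents = [45, 46, 72, 73, 87]
push(27): heap contents = [27, 45, 46, 72, 73, 87]
push(67): heap contents = [27, 45, 46, 67, 72, 73, 87]
pop() → 27: heap contents = [45, 46, 67, 72, 73, 87]
pop() → 45: heap contents = [46, 67, 72, 73, 87]
push(84): heap contents = [46, 67, 72, 73, 84, 87]

Answer: 46 67 72 73 84 87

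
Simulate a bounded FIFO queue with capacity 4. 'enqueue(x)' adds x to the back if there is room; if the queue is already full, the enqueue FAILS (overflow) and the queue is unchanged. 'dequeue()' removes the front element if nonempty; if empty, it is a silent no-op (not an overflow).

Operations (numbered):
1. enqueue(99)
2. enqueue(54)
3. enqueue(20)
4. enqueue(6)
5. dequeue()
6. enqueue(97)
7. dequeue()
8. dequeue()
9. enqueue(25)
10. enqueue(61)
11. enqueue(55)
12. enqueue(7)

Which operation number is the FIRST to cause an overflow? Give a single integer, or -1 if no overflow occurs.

1. enqueue(99): size=1
2. enqueue(54): size=2
3. enqueue(20): size=3
4. enqueue(6): size=4
5. dequeue(): size=3
6. enqueue(97): size=4
7. dequeue(): size=3
8. dequeue(): size=2
9. enqueue(25): size=3
10. enqueue(61): size=4
11. enqueue(55): size=4=cap → OVERFLOW (fail)
12. enqueue(7): size=4=cap → OVERFLOW (fail)

Answer: 11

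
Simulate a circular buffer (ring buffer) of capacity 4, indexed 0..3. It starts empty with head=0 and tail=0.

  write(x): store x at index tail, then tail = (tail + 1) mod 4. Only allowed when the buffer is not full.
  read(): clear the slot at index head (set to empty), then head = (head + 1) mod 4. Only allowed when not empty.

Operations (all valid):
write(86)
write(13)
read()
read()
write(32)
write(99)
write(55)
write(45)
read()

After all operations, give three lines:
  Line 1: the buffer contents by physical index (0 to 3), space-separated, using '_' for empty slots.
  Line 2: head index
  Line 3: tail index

Answer: 55 45 _ 99
3
2

Derivation:
write(86): buf=[86 _ _ _], head=0, tail=1, size=1
write(13): buf=[86 13 _ _], head=0, tail=2, size=2
read(): buf=[_ 13 _ _], head=1, tail=2, size=1
read(): buf=[_ _ _ _], head=2, tail=2, size=0
write(32): buf=[_ _ 32 _], head=2, tail=3, size=1
write(99): buf=[_ _ 32 99], head=2, tail=0, size=2
write(55): buf=[55 _ 32 99], head=2, tail=1, size=3
write(45): buf=[55 45 32 99], head=2, tail=2, size=4
read(): buf=[55 45 _ 99], head=3, tail=2, size=3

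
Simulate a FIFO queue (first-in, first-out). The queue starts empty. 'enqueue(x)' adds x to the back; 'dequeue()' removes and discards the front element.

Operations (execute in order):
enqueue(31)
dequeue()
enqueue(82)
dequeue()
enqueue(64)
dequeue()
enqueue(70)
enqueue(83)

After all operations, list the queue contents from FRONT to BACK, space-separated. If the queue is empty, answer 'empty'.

Answer: 70 83

Derivation:
enqueue(31): [31]
dequeue(): []
enqueue(82): [82]
dequeue(): []
enqueue(64): [64]
dequeue(): []
enqueue(70): [70]
enqueue(83): [70, 83]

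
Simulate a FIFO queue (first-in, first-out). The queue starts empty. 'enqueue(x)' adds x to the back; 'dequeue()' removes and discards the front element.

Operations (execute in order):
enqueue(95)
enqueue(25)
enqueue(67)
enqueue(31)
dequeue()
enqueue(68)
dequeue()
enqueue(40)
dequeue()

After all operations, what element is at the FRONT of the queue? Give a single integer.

Answer: 31

Derivation:
enqueue(95): queue = [95]
enqueue(25): queue = [95, 25]
enqueue(67): queue = [95, 25, 67]
enqueue(31): queue = [95, 25, 67, 31]
dequeue(): queue = [25, 67, 31]
enqueue(68): queue = [25, 67, 31, 68]
dequeue(): queue = [67, 31, 68]
enqueue(40): queue = [67, 31, 68, 40]
dequeue(): queue = [31, 68, 40]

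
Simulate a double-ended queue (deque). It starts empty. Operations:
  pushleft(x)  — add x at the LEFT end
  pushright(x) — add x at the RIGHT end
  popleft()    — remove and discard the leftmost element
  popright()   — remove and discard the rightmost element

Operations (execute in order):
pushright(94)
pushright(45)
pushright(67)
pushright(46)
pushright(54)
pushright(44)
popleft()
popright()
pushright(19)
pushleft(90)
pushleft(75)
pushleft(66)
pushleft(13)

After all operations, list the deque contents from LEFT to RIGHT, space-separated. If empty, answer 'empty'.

pushright(94): [94]
pushright(45): [94, 45]
pushright(67): [94, 45, 67]
pushright(46): [94, 45, 67, 46]
pushright(54): [94, 45, 67, 46, 54]
pushright(44): [94, 45, 67, 46, 54, 44]
popleft(): [45, 67, 46, 54, 44]
popright(): [45, 67, 46, 54]
pushright(19): [45, 67, 46, 54, 19]
pushleft(90): [90, 45, 67, 46, 54, 19]
pushleft(75): [75, 90, 45, 67, 46, 54, 19]
pushleft(66): [66, 75, 90, 45, 67, 46, 54, 19]
pushleft(13): [13, 66, 75, 90, 45, 67, 46, 54, 19]

Answer: 13 66 75 90 45 67 46 54 19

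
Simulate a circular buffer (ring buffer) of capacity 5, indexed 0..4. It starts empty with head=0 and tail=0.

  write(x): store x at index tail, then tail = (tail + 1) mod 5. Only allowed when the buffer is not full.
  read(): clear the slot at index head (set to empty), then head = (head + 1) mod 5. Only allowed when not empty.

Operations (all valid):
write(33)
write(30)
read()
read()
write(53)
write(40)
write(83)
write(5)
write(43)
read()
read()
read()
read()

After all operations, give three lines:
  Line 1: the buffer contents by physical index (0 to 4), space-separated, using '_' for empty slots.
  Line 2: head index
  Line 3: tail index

Answer: _ 43 _ _ _
1
2

Derivation:
write(33): buf=[33 _ _ _ _], head=0, tail=1, size=1
write(30): buf=[33 30 _ _ _], head=0, tail=2, size=2
read(): buf=[_ 30 _ _ _], head=1, tail=2, size=1
read(): buf=[_ _ _ _ _], head=2, tail=2, size=0
write(53): buf=[_ _ 53 _ _], head=2, tail=3, size=1
write(40): buf=[_ _ 53 40 _], head=2, tail=4, size=2
write(83): buf=[_ _ 53 40 83], head=2, tail=0, size=3
write(5): buf=[5 _ 53 40 83], head=2, tail=1, size=4
write(43): buf=[5 43 53 40 83], head=2, tail=2, size=5
read(): buf=[5 43 _ 40 83], head=3, tail=2, size=4
read(): buf=[5 43 _ _ 83], head=4, tail=2, size=3
read(): buf=[5 43 _ _ _], head=0, tail=2, size=2
read(): buf=[_ 43 _ _ _], head=1, tail=2, size=1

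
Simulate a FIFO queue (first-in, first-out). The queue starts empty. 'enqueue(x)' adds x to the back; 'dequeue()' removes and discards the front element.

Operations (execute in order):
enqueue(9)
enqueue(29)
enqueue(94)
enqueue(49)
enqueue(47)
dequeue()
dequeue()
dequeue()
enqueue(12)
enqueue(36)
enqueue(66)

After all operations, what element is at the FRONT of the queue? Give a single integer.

enqueue(9): queue = [9]
enqueue(29): queue = [9, 29]
enqueue(94): queue = [9, 29, 94]
enqueue(49): queue = [9, 29, 94, 49]
enqueue(47): queue = [9, 29, 94, 49, 47]
dequeue(): queue = [29, 94, 49, 47]
dequeue(): queue = [94, 49, 47]
dequeue(): queue = [49, 47]
enqueue(12): queue = [49, 47, 12]
enqueue(36): queue = [49, 47, 12, 36]
enqueue(66): queue = [49, 47, 12, 36, 66]

Answer: 49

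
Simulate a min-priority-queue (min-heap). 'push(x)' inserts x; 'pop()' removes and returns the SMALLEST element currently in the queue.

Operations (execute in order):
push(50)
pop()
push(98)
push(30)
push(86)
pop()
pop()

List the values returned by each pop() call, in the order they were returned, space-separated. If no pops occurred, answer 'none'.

Answer: 50 30 86

Derivation:
push(50): heap contents = [50]
pop() → 50: heap contents = []
push(98): heap contents = [98]
push(30): heap contents = [30, 98]
push(86): heap contents = [30, 86, 98]
pop() → 30: heap contents = [86, 98]
pop() → 86: heap contents = [98]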